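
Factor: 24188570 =2^1*5^1*7^1*345551^1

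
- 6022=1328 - 7350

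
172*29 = 4988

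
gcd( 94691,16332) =1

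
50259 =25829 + 24430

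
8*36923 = 295384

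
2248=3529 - 1281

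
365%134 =97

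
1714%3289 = 1714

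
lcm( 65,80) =1040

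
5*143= 715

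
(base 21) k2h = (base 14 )3343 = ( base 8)21257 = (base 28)b93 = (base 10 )8879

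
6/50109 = 2/16703  =  0.00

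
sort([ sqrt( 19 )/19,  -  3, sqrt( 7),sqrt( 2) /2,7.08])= [ - 3,  sqrt( 19)/19,sqrt(2 ) /2,sqrt( 7),7.08]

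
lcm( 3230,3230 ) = 3230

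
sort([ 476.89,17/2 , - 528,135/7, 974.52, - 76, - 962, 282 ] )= [- 962,  -  528,-76, 17/2 , 135/7 , 282,476.89, 974.52]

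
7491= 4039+3452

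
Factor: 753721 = 753721^1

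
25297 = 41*617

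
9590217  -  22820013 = -13229796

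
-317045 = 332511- 649556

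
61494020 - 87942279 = -26448259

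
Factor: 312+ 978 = 2^1*3^1*5^1 * 43^1  =  1290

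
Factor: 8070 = 2^1*3^1*5^1*269^1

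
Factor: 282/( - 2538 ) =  - 1/9 = - 3^( - 2)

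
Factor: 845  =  5^1 * 13^2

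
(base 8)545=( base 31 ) bg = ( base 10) 357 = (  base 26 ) DJ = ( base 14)1B7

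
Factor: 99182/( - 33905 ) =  - 2^1*5^( - 1 )*101^1 *491^1*6781^( - 1)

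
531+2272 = 2803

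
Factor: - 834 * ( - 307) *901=2^1*3^1 * 17^1 * 53^1*139^1* 307^1 = 230690238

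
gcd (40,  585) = 5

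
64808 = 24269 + 40539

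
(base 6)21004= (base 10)2812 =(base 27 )3N4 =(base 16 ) AFC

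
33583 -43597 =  - 10014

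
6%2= 0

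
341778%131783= 78212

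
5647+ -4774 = 873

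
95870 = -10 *(  -  9587)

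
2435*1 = 2435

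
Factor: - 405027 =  - 3^3*7^1*2143^1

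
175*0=0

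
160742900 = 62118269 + 98624631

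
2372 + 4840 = 7212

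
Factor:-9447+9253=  - 2^1*97^1=- 194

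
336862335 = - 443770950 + 780633285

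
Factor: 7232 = 2^6 *113^1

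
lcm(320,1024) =5120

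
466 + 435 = 901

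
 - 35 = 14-49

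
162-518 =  - 356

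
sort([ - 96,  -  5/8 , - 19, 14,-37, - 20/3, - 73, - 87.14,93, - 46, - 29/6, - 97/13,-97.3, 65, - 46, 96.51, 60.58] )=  [ - 97.3, - 96 , - 87.14, - 73, - 46, - 46, - 37, - 19, - 97/13,-20/3 , - 29/6 , - 5/8,14,60.58,65,93 , 96.51 ]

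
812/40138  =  58/2867 = 0.02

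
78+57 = 135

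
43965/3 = 14655 = 14655.00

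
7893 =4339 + 3554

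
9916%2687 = 1855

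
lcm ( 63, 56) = 504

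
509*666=338994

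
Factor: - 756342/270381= - 252114/90127 = - 2^1 * 3^1*42019^1*90127^( - 1) 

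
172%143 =29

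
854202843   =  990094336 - 135891493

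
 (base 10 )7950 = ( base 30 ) 8p0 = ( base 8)17416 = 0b1111100001110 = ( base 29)9d4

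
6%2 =0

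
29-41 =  - 12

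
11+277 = 288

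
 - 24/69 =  - 8/23 = - 0.35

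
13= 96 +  - 83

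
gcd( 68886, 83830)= 2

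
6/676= 3/338= 0.01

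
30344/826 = 15172/413 =36.74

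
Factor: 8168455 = 5^1*  1633691^1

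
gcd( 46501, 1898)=949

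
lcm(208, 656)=8528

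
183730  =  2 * 91865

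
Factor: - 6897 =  - 3^1*11^2 * 19^1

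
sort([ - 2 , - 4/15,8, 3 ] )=[ -2, - 4/15, 3,8]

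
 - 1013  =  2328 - 3341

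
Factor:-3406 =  - 2^1*13^1 * 131^1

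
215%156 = 59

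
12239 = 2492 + 9747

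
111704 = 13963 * 8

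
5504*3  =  16512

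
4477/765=5 + 652/765 =5.85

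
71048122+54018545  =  125066667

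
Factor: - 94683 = - 3^1*37^1*853^1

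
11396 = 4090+7306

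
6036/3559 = 6036/3559  =  1.70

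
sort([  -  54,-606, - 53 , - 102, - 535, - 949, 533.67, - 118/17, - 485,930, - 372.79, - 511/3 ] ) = [ - 949, - 606, - 535, - 485, - 372.79, - 511/3, -102, - 54, - 53, - 118/17,533.67, 930]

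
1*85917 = 85917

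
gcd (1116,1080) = 36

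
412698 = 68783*6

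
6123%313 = 176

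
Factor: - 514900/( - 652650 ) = 542/687 = 2^1 * 3^ ( - 1)*229^( - 1)*271^1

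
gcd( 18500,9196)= 4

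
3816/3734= 1908/1867=   1.02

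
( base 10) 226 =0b11100010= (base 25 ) 91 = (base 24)9a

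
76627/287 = 76627/287 = 266.99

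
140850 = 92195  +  48655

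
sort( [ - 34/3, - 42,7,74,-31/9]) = [ - 42, - 34/3, - 31/9, 7, 74]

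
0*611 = 0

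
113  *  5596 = 632348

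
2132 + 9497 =11629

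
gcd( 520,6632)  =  8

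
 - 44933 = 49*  ( - 917)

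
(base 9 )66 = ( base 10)60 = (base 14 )44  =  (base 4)330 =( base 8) 74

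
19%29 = 19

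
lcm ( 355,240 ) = 17040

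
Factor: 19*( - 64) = -2^6*19^1 = -1216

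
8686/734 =4343/367 = 11.83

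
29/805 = 29/805 = 0.04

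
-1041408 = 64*( - 16272 ) 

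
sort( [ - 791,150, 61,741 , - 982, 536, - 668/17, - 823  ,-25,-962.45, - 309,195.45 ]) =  [  -  982,-962.45, - 823,-791, - 309,-668/17,- 25,61, 150, 195.45,536 , 741] 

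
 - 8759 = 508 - 9267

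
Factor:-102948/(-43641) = 2^2 * 3^( - 1)*13^ (-1) * 23^1 = 92/39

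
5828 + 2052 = 7880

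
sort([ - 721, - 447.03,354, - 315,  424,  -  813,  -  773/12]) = [ -813, - 721,  -  447.03,-315, - 773/12  ,  354,  424 ]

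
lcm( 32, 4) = 32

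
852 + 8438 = 9290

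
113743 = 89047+24696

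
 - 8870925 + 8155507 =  - 715418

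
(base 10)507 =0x1fb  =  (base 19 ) 17D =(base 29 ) he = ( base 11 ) 421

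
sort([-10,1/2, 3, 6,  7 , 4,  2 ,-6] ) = [-10, - 6, 1/2 , 2  ,  3, 4, 6, 7 ]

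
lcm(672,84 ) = 672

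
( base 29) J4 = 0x22B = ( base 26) l9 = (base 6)2323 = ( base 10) 555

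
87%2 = 1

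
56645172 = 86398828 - 29753656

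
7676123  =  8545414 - 869291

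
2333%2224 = 109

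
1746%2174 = 1746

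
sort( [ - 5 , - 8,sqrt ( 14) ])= [ - 8, - 5,  sqrt( 14)]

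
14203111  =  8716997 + 5486114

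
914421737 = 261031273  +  653390464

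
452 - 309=143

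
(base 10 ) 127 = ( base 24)57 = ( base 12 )A7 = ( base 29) 4b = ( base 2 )1111111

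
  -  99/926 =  - 99/926=-0.11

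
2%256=2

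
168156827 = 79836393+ 88320434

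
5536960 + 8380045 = 13917005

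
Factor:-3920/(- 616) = 2^1 * 5^1*7^1 * 11^(-1 ) =70/11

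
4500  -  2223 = 2277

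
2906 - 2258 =648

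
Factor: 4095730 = 2^1*5^1*409573^1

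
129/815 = 129/815 = 0.16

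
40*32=1280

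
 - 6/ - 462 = 1/77 = 0.01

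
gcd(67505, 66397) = 1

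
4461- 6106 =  - 1645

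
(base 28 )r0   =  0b1011110100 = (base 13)462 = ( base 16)2F4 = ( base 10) 756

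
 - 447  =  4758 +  - 5205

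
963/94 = 963/94 = 10.24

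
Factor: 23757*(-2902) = -2^1*3^1*1451^1*7919^1  =  - 68942814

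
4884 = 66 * 74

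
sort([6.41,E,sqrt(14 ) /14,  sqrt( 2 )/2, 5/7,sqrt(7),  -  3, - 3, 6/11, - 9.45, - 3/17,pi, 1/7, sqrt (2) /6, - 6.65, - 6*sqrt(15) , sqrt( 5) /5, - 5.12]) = [ - 6*sqrt(15), - 9.45, - 6.65, - 5.12,  -  3,-3, - 3/17,1/7, sqrt(2 )/6, sqrt(14)/14,sqrt( 5) /5, 6/11,sqrt(2) /2,5/7,sqrt( 7), E, pi,6.41 ] 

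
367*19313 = 7087871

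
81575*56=4568200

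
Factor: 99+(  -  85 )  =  2^1* 7^1 = 14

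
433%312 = 121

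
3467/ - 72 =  - 49 + 61/72 = -48.15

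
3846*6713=25818198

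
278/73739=278/73739 = 0.00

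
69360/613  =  113 + 91/613 = 113.15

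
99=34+65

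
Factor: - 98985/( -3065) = 19797/613 = 3^1*613^( - 1 )*6599^1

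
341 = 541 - 200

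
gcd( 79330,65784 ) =2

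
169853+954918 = 1124771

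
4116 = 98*42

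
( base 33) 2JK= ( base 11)2139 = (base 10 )2825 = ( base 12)1775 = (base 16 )B09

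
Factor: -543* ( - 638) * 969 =335694546 = 2^1*3^2*11^1*17^1*19^1*29^1*181^1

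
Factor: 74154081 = 3^1*24718027^1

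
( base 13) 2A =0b100100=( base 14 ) 28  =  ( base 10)36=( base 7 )51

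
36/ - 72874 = -1 + 36419/36437 = - 0.00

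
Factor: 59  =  59^1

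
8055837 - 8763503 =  - 707666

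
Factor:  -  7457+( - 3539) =-10996 = - 2^2*2749^1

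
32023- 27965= 4058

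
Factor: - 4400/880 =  - 5 = - 5^1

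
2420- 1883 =537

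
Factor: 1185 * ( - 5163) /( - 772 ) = 2^ ( - 2 )*3^2*5^1*79^1 * 193^( - 1) * 1721^1  =  6118155/772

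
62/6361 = 62/6361 = 0.01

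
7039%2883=1273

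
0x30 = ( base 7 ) 66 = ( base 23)22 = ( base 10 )48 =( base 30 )1I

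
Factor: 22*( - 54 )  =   - 2^2*3^3 *11^1 = - 1188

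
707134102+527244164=1234378266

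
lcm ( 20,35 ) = 140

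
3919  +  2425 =6344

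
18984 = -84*( - 226) 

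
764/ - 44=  - 191/11 = - 17.36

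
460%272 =188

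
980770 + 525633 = 1506403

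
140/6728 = 35/1682 = 0.02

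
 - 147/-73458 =7/3498 = 0.00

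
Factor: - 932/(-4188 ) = 3^(-1 ) * 233^1*349^( - 1)=233/1047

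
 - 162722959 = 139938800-302661759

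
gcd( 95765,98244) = 1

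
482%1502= 482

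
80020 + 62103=142123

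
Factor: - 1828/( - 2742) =2/3 = 2^1 *3^( - 1 ) 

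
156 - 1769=-1613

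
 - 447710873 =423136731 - 870847604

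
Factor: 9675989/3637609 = 17^( - 1)*43^1*213977^( - 1) *225023^1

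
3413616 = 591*5776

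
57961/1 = 57961 = 57961.00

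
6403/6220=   1 + 183/6220 = 1.03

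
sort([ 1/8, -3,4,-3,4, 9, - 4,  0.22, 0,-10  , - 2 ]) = [  -  10, - 4, - 3, - 3 ,  -  2,0,1/8,0.22, 4,4,9] 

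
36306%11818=852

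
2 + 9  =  11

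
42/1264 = 21/632 = 0.03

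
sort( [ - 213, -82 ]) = [ - 213, - 82 ]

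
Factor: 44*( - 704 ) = - 30976 = - 2^8 * 11^2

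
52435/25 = 2097 + 2/5 = 2097.40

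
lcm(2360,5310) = 21240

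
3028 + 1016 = 4044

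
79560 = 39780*2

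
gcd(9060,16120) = 20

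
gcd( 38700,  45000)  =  900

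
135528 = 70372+65156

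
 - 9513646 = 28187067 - 37700713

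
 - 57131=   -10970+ - 46161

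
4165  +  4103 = 8268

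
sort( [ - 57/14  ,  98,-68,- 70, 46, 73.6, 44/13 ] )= [ - 70, - 68, - 57/14,44/13, 46, 73.6,98 ]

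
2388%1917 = 471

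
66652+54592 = 121244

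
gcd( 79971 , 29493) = 3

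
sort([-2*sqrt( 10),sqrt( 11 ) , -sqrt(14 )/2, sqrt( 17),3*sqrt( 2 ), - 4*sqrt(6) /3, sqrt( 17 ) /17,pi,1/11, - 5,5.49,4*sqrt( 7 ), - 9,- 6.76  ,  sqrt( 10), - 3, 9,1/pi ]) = [ - 9,-6.76, - 2 * sqrt( 10), - 5, - 4*sqrt( 6 ) /3,-3,-sqrt( 14)/2,1/11,sqrt( 17 ) /17,1/pi,pi,sqrt(10),  sqrt(11 ), sqrt( 17) , 3*sqrt( 2 ),5.49,9, 4*sqrt( 7 )]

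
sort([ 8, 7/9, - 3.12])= [ - 3.12, 7/9, 8 ] 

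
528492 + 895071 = 1423563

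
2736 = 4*684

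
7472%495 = 47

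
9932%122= 50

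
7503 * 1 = 7503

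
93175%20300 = 11975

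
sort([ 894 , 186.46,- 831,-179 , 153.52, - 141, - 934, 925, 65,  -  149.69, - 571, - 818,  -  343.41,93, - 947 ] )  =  [ - 947, - 934, - 831, - 818,  -  571 , -343.41,  -  179, - 149.69, -141, 65, 93, 153.52, 186.46,894, 925 ] 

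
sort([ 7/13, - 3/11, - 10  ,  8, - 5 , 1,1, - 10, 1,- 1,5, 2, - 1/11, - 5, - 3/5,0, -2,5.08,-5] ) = [ - 10, - 10, - 5,-5, -5, - 2, - 1, -3/5, - 3/11, -1/11,0,7/13,1,1, 1,  2,5,5.08,8]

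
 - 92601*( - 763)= 70654563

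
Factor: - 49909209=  - 3^1 * 7^1 *2376629^1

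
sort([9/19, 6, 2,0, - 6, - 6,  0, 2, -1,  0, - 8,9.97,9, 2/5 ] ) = [ -8,  -  6, - 6, - 1, 0, 0,0,2/5, 9/19,2, 2,  6,9,9.97] 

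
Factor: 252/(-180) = -5^(  -  1)*7^1 = - 7/5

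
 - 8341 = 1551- 9892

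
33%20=13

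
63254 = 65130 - 1876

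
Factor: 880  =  2^4*5^1*11^1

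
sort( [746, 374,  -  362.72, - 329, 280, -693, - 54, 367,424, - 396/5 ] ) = [ - 693, - 362.72, - 329, - 396/5, -54, 280, 367,374, 424,746 ] 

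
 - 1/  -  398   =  1/398=0.00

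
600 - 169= 431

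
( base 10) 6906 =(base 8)15372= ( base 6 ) 51550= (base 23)D16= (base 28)8mi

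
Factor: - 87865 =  - 5^1*17573^1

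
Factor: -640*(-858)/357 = 183040/119 = 2^8 * 5^1*7^( - 1 ) * 11^1*13^1*17^( - 1)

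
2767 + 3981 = 6748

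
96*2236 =214656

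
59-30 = 29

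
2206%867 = 472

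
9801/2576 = 9801/2576 = 3.80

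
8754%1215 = 249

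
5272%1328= 1288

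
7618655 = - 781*( - 9755 ) 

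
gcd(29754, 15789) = 57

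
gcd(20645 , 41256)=1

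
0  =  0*76605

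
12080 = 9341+2739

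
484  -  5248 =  - 4764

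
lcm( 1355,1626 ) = 8130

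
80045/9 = 80045/9= 8893.89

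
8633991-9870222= - 1236231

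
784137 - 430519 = 353618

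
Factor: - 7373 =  - 73^1*101^1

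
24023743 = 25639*937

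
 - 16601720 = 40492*( - 410)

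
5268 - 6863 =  - 1595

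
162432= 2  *81216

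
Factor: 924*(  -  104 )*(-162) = 2^6*3^5*7^1*11^1 * 13^1=15567552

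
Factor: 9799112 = 2^3*1224889^1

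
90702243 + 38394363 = 129096606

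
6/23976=1/3996 = 0.00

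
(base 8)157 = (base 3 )11010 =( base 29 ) 3O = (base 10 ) 111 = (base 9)133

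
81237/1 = 81237 = 81237.00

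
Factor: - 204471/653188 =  - 2^( - 2)*3^3*61^(  -  1)*2677^ ( - 1)*7573^1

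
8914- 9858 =-944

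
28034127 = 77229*363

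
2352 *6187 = 14551824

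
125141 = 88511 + 36630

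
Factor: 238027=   23^1 * 79^1*131^1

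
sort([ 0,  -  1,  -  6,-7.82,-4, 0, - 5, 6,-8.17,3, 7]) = [ - 8.17, - 7.82,-6,-5,-4,-1,0,0, 3, 6,7 ]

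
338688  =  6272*54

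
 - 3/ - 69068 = 3/69068 = 0.00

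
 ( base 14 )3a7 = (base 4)23133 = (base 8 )1337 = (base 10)735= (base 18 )24F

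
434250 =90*4825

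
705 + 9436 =10141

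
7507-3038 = 4469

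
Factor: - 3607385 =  - 5^1*41^1 * 17597^1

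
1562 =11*142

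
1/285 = 1/285 = 0.00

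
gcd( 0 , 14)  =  14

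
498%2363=498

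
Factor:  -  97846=- 2^1*7^1*29^1  *241^1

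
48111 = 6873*7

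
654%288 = 78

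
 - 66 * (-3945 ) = 260370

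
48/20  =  12/5= 2.40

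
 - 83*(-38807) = 3220981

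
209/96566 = 209/96566  =  0.00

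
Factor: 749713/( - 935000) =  - 2^ ( - 3 )*5^(-4)*11^( - 1)*17^(-1)*59^1*97^1*131^1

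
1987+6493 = 8480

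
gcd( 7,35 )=7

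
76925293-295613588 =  - 218688295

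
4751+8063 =12814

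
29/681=29/681 = 0.04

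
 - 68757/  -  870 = 79 + 9/290  =  79.03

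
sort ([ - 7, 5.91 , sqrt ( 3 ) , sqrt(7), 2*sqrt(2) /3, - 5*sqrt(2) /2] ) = [ - 7, - 5*sqrt (2) /2,2*sqrt(2 ) /3 , sqrt(3 ), sqrt(7 ),  5.91]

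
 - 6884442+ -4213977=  - 11098419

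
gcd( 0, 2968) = 2968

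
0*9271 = 0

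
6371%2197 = 1977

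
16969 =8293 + 8676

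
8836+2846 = 11682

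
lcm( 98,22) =1078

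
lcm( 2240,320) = 2240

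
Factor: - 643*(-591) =380013=3^1*197^1*643^1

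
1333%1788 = 1333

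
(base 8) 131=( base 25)3E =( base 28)35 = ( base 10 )89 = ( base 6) 225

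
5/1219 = 5/1219 =0.00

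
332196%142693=46810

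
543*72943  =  39608049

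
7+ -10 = -3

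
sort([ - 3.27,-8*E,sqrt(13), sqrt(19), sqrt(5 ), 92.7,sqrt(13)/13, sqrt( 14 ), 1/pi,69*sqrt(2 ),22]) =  [ - 8*E, - 3.27, sqrt( 13)/13, 1/pi, sqrt(5), sqrt(13),sqrt(14),sqrt( 19 ),22, 92.7,69*sqrt(2 ) ]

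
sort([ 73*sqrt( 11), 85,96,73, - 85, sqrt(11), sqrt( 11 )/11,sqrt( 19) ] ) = [ - 85,sqrt(11)/11, sqrt( 11 ), sqrt( 19), 73, 85, 96, 73*sqrt( 11 ) ] 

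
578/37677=578/37677  =  0.02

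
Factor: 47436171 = 3^1*17^2*54713^1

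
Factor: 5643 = 3^3*11^1*19^1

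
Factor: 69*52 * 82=2^3*3^1*13^1*23^1*41^1 = 294216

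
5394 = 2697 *2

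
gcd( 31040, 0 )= 31040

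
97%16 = 1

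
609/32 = 19 + 1/32 =19.03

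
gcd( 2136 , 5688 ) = 24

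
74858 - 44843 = 30015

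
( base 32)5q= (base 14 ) D4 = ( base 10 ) 186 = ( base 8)272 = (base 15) C6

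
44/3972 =11/993 = 0.01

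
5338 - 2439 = 2899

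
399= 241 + 158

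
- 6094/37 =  - 165 + 11/37   =  - 164.70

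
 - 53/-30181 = 53/30181 = 0.00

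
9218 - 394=8824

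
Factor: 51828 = 2^2*3^1*7^1*617^1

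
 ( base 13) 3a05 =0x205E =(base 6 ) 102210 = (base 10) 8286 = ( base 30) 966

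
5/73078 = 5/73078 = 0.00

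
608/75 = 8 +8/75 = 8.11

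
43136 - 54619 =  - 11483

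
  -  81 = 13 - 94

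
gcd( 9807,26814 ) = 3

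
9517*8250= 78515250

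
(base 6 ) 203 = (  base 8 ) 113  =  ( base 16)4B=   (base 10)75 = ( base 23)36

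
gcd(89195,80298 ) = 1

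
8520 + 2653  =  11173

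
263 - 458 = - 195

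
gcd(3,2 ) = 1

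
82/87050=41/43525  =  0.00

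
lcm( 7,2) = 14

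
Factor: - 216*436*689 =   -  2^5*3^3*13^1*53^1*109^1 =- 64887264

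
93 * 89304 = 8305272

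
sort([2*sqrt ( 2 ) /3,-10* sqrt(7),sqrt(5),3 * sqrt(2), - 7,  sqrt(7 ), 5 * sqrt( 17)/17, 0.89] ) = [ - 10 * sqrt(7 ),-7, 0.89, 2*sqrt ( 2)/3, 5 *sqrt(17 ) /17,sqrt(5),sqrt(7), 3*sqrt(2)] 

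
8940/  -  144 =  -63  +  11/12 = - 62.08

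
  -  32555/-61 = 32555/61 = 533.69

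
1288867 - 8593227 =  - 7304360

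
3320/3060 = 166/153  =  1.08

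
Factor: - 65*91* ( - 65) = 5^2*7^1 * 13^3 =384475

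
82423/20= 82423/20 = 4121.15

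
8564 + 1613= 10177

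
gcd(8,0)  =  8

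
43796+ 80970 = 124766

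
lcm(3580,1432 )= 7160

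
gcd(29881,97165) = 1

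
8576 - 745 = 7831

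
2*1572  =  3144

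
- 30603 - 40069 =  - 70672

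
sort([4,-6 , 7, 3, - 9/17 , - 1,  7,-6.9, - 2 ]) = [-6.9,  -  6, - 2, - 1,- 9/17, 3, 4, 7, 7 ] 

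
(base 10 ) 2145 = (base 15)980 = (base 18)6b3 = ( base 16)861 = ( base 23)416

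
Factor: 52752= 2^4 * 3^1*7^1* 157^1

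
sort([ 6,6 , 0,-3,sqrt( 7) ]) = [ - 3,0, sqrt( 7),  6, 6]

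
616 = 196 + 420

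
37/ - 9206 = - 37/9206=-0.00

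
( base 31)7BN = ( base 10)7091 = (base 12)412b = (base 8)15663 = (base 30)7QB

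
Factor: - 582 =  - 2^1 * 3^1*97^1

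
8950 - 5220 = 3730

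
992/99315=992/99315=0.01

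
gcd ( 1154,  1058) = 2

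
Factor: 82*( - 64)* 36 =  - 2^9*3^2*41^1=- 188928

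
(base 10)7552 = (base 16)1d80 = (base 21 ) H2D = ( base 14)2a76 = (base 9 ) 11321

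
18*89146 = 1604628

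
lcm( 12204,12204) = 12204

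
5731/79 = 72 + 43/79 = 72.54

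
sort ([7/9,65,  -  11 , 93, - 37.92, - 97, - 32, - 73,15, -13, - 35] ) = [ - 97, - 73,-37.92, - 35,  -  32,  -  13,  -  11,7/9, 15,65,93] 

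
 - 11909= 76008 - 87917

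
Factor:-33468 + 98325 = 3^1*13^1*1663^1 = 64857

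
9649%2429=2362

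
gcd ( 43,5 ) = 1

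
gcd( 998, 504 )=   2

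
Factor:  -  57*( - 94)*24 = 2^4*3^2 * 19^1*47^1   =  128592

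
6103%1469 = 227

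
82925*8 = 663400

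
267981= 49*5469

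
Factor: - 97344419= - 3557^1*27367^1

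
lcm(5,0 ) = 0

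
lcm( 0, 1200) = 0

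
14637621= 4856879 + 9780742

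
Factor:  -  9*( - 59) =3^2 *59^1 = 531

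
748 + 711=1459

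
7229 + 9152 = 16381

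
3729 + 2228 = 5957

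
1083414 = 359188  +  724226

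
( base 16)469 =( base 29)19r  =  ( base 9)1484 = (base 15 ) 504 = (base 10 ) 1129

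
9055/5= 1811 = 1811.00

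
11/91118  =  11/91118 = 0.00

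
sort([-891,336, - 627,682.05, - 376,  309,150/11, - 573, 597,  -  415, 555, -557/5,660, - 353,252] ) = [- 891, - 627, - 573,- 415,-376,-353, - 557/5 , 150/11, 252,309,336,555,597, 660,682.05]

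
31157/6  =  5192  +  5/6 = 5192.83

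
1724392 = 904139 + 820253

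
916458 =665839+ 250619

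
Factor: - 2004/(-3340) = 3/5 = 3^1*5^ ( - 1)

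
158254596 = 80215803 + 78038793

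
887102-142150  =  744952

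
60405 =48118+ 12287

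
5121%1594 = 339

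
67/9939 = 67/9939= 0.01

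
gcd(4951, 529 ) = 1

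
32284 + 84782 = 117066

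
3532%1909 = 1623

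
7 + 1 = 8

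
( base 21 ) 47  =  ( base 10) 91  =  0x5B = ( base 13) 70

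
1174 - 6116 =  - 4942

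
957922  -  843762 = 114160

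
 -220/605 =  - 1  +  7/11 = - 0.36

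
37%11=4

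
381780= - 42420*( - 9)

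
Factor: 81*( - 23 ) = -1863 = - 3^4*23^1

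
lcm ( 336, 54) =3024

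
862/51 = 862/51 = 16.90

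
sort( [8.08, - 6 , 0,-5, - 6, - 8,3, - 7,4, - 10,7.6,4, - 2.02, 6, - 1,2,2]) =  [ - 10, - 8, - 7,-6, - 6, - 5, - 2.02, - 1, 0,2,2,3,4,4 , 6,7.6,8.08 ]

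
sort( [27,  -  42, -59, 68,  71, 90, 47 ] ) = [ - 59,-42, 27,47 , 68 , 71, 90 ] 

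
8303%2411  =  1070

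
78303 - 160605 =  - 82302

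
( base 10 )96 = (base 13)75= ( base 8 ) 140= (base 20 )4g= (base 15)66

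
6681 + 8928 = 15609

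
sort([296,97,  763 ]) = [97,296,763]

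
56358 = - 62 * ( - 909) 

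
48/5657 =48/5657= 0.01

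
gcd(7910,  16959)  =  1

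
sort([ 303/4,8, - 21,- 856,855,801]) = [-856,-21 , 8 , 303/4,801,855] 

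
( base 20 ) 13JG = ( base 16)257C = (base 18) 1bb2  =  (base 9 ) 14142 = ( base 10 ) 9596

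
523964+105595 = 629559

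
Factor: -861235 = -5^1 * 23^1*7489^1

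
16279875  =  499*32625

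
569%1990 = 569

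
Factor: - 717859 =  - 17^1*42227^1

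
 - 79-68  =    -  147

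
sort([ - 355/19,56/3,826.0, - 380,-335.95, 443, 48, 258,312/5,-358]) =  [ - 380, - 358,-335.95, - 355/19,56/3, 48,312/5 , 258,443, 826.0 ]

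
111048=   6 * 18508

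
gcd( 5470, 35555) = 2735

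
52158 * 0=0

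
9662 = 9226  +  436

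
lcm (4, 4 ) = 4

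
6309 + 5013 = 11322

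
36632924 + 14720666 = 51353590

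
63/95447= 63/95447 = 0.00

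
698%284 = 130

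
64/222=32/111=0.29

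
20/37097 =20/37097 = 0.00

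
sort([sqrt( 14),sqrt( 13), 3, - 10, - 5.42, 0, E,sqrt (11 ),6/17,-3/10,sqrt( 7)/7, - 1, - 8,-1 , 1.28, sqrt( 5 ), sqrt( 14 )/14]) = [ - 10, - 8,  -  5.42, - 1, - 1, - 3/10, 0, sqrt( 14)/14 , 6/17,  sqrt(7)/7, 1.28,  sqrt(5 ),E , 3,sqrt(11), sqrt( 13),sqrt( 14)] 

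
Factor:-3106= - 2^1 * 1553^1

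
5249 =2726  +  2523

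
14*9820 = 137480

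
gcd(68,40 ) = 4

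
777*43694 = 33950238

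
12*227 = 2724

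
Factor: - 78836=-2^2*19709^1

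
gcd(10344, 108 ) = 12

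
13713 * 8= 109704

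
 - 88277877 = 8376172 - 96654049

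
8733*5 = 43665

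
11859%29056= 11859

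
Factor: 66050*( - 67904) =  - 2^7*5^2*  1061^1*1321^1  =  - 4485059200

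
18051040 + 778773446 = 796824486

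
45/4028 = 45/4028 = 0.01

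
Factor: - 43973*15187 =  - 667817951=- 15187^1*43973^1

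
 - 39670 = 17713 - 57383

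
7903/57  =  7903/57 = 138.65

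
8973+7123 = 16096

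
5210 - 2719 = 2491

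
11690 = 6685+5005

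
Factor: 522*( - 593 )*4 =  -2^3*3^2*29^1*593^1=- 1238184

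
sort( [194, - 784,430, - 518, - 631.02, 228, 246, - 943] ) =[ - 943, - 784,-631.02, - 518, 194,228, 246, 430]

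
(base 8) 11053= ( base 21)ABA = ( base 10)4651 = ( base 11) 3549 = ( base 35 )3rv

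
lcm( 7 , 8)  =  56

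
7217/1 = 7217 = 7217.00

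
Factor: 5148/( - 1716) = - 3^1   =  - 3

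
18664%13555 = 5109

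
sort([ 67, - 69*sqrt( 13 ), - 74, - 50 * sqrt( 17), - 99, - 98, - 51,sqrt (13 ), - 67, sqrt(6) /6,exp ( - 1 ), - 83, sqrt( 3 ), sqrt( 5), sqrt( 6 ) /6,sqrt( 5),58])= [ - 69*sqrt( 13) , - 50 *sqrt(17), - 99, - 98,-83, - 74, - 67, - 51 , exp( - 1), sqrt (6)/6,sqrt (6)/6, sqrt( 3)  ,  sqrt( 5), sqrt( 5 ), sqrt( 13), 58,67]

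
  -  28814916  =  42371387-71186303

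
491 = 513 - 22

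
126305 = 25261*5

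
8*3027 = 24216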